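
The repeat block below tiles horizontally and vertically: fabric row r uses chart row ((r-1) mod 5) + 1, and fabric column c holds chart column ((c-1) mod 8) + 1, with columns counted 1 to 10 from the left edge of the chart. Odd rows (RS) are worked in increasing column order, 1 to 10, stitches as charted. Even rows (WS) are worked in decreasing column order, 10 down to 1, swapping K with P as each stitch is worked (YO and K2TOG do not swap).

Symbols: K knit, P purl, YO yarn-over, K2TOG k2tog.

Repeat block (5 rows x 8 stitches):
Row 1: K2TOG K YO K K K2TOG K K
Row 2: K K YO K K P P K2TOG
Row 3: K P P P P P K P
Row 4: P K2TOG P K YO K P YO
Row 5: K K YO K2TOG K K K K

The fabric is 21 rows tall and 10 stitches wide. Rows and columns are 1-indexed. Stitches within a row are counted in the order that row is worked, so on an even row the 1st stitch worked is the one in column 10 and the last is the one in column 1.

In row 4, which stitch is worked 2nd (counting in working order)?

Stitch:
K

Derivation:
For row 4: chart row = ((4-1) mod 5) + 1 = 4; this is a WS (even) row.
Chart row 4 tiled across columns 1-10: P K2TOG P K YO K P YO P K2TOG
Wrong side: read the tiled row from column 10 down to 1 and exchange K with P (leave YO, K2TOG).
Row 4 as worked: K2TOG K YO K P YO P K K2TOG K
Stitch 2 in working order -> K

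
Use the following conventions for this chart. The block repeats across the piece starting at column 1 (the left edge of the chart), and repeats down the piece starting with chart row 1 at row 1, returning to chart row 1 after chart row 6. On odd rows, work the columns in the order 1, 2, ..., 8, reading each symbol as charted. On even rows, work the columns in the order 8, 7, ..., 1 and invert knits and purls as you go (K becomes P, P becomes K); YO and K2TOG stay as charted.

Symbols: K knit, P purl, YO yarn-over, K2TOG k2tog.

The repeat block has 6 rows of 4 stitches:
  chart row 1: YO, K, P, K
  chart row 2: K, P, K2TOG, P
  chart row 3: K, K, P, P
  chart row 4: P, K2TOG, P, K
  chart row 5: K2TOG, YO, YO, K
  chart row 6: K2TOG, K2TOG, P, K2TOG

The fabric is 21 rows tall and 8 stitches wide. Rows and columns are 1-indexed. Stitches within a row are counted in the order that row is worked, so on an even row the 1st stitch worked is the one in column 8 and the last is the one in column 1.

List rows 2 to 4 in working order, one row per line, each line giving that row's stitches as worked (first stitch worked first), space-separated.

Rows as worked:
K K2TOG K P K K2TOG K P
K K P P K K P P
P K K2TOG K P K K2TOG K

Derivation:
Row 2: chart row 2, WS - tiled (columns 1-8): K P K2TOG P K P K2TOG P; work from column 8 back to 1 with K<->P swapped.
Row 3: chart row 3, RS - tile across columns 1-8 and work as-is.
Row 4: chart row 4, WS - tiled (columns 1-8): P K2TOG P K P K2TOG P K; work from column 8 back to 1 with K<->P swapped.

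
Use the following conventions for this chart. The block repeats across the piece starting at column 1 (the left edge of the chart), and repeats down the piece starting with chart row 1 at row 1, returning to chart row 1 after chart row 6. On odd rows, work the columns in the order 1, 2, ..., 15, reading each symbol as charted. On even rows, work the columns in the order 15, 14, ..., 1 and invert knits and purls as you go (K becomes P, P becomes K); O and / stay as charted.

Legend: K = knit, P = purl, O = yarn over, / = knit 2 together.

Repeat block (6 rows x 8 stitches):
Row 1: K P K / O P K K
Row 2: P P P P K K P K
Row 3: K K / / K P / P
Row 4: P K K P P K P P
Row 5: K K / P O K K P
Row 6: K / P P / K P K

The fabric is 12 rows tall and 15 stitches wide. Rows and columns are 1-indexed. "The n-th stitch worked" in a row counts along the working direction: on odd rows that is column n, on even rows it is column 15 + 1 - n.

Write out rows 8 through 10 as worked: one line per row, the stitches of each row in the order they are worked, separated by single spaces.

Rows as worked:
K P P K K K K P K P P K K K K
K K / / K P / P K K / / K P /
K P K K P P K K K P K K P P K

Derivation:
Row 8: chart row 2, WS - tiled (columns 1-15): P P P P K K P K P P P P K K P; work from column 15 back to 1 with K<->P swapped.
Row 9: chart row 3, RS - tile across columns 1-15 and work as-is.
Row 10: chart row 4, WS - tiled (columns 1-15): P K K P P K P P P K K P P K P; work from column 15 back to 1 with K<->P swapped.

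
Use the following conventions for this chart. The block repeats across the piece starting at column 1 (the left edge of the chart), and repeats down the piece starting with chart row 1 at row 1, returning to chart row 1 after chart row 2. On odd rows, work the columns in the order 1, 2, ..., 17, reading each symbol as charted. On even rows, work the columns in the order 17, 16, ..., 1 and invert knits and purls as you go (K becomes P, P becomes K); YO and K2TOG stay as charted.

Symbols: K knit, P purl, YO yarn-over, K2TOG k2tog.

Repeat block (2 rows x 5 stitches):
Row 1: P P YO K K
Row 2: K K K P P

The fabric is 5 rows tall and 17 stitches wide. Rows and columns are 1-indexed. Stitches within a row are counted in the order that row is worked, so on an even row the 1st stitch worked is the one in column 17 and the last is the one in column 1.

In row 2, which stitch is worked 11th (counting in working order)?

For row 2: chart row = ((2-1) mod 2) + 1 = 2; this is a WS (even) row.
Chart row 2 tiled across columns 1-17: K K K P P K K K P P K K K P P K K
Wrong side: read the tiled row from column 17 down to 1 and exchange K with P (leave YO, K2TOG).
Row 2 as worked: P P K K P P P K K P P P K K P P P
Counting 11 along the worked row gives P.

== STITCH ==
P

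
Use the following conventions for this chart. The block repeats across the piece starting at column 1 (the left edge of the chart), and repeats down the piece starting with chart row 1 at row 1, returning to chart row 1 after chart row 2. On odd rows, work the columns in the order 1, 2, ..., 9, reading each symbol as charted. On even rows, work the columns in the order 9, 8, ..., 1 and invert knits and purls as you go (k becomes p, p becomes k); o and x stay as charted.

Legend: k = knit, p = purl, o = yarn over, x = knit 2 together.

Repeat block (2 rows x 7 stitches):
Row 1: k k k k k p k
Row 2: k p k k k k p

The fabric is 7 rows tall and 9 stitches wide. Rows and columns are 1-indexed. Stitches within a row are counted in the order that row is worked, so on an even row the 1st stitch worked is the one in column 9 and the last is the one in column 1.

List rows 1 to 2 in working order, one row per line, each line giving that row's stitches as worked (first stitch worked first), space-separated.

Row 1: chart row 1, RS - tile across columns 1-9 and work as-is.
Row 2: chart row 2, WS - tiled (columns 1-9): k p k k k k p k p; work from column 9 back to 1 with k<->p swapped.

== ROWS AS WORKED ==
k k k k k p k k k
k p k p p p p k p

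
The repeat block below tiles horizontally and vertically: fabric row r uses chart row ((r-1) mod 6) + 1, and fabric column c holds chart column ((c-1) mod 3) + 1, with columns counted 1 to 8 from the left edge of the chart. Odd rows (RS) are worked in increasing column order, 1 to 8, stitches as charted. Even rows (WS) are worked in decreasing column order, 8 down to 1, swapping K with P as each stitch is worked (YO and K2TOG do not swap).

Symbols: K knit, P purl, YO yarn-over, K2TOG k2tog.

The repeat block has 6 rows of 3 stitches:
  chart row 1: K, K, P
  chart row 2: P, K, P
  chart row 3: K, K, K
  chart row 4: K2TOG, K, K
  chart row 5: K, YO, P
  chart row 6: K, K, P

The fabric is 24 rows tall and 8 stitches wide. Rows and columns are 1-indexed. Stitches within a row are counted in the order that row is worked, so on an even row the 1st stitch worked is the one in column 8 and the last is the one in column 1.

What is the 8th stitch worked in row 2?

Stitch:
K

Derivation:
For row 2: chart row = ((2-1) mod 6) + 1 = 2; this is a WS (even) row.
Chart row 2 tiled across columns 1-8: P K P P K P P K
WS: work from column 8 back to column 1 (reverse the tiled row), swapping K<->P (YO and K2TOG unchanged).
Row 2 as worked: P K K P K K P K
The 8th stitch worked is K.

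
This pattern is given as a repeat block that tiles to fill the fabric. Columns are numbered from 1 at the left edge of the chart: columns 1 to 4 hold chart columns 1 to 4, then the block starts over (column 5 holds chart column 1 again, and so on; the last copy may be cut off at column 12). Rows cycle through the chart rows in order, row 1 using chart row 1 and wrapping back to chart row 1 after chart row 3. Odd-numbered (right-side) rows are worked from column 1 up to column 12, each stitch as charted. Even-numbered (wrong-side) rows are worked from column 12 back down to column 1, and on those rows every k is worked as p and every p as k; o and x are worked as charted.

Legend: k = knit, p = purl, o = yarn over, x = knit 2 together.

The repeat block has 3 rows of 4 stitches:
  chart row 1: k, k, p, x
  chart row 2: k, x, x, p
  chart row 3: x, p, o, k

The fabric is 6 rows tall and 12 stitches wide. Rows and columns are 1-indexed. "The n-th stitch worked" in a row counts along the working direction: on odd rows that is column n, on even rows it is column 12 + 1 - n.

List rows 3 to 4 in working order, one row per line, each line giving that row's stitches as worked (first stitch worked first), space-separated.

== ROWS AS WORKED ==
x p o k x p o k x p o k
x k p p x k p p x k p p

Derivation:
Row 3: chart row 3, RS - tile across columns 1-12 and work as-is.
Row 4: chart row 1, WS - tiled (columns 1-12): k k p x k k p x k k p x; work from column 12 back to 1 with k<->p swapped.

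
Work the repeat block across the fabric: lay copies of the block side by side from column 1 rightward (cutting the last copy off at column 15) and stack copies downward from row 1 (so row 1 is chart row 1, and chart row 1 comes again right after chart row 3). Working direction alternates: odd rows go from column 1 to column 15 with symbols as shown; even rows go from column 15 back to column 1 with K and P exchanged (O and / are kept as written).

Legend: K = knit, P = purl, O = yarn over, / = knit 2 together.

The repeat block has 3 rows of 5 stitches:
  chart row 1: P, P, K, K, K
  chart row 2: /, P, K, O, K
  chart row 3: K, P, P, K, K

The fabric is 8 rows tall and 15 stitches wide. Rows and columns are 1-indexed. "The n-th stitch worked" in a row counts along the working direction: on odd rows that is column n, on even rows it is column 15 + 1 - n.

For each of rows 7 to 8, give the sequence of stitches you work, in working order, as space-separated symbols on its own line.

Rows as worked:
P P K K K P P K K K P P K K K
P O P K / P O P K / P O P K /

Derivation:
Row 7: chart row 1, RS - tile across columns 1-15 and work as-is.
Row 8: chart row 2, WS - tiled (columns 1-15): / P K O K / P K O K / P K O K; work from column 15 back to 1 with K<->P swapped.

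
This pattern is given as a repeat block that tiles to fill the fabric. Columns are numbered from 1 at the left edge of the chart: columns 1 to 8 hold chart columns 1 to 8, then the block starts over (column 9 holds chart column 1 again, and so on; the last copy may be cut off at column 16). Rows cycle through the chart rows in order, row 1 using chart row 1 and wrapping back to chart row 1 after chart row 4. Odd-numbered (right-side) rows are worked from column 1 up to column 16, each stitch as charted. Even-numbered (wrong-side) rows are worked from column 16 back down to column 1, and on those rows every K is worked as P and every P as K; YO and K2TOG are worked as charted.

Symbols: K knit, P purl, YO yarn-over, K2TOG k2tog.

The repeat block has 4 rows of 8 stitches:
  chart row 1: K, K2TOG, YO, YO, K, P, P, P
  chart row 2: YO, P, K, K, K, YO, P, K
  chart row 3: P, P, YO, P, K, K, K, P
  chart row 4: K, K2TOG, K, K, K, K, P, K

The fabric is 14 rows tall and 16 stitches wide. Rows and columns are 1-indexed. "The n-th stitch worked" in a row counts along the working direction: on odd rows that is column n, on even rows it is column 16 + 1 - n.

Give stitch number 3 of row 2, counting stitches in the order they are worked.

Row 2: (2-1) mod 4 = 1, so use chart row 2. Even row -> WS.
Chart row 2 tiled across columns 1-16: YO P K K K YO P K YO P K K K YO P K
WS row: flip the tiled sequence (start at column 16) and apply K<->P; YO and K2TOG stay.
Row 2 as worked: P K YO P P P K YO P K YO P P P K YO
The 3rd stitch worked is YO.

Stitch:
YO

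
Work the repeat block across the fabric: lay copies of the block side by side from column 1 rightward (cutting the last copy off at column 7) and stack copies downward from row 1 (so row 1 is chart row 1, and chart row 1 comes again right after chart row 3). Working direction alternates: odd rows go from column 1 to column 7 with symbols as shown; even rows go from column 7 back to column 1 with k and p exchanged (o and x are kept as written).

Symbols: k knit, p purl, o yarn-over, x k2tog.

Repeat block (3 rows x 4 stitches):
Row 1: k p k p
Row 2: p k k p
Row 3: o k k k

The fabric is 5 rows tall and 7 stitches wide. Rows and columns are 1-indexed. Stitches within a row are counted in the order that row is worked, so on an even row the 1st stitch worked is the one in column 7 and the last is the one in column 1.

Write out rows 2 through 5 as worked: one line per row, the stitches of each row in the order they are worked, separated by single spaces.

Rows as worked:
p p k k p p k
o k k k o k k
p k p k p k p
p k k p p k k

Derivation:
Row 2: chart row 2, WS - tiled (columns 1-7): p k k p p k k; work from column 7 back to 1 with k<->p swapped.
Row 3: chart row 3, RS - tile across columns 1-7 and work as-is.
Row 4: chart row 1, WS - tiled (columns 1-7): k p k p k p k; work from column 7 back to 1 with k<->p swapped.
Row 5: chart row 2, RS - tile across columns 1-7 and work as-is.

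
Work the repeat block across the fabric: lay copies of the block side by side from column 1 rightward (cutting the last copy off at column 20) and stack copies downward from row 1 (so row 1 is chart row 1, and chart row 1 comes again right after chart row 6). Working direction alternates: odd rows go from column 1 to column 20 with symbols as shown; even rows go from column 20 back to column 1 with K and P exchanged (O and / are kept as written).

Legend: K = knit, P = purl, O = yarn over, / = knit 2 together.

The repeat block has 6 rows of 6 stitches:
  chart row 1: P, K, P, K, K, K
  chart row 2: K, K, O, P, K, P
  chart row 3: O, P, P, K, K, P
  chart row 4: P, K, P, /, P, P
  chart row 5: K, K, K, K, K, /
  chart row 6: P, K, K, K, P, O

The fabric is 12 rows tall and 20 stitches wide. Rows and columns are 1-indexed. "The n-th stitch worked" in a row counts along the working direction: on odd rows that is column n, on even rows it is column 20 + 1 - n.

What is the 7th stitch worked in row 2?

Stitch:
P

Derivation:
For row 2: chart row = ((2-1) mod 6) + 1 = 2; this is a WS (even) row.
Chart row 2 tiled across columns 1-20: K K O P K P K K O P K P K K O P K P K K
WS row: flip the tiled sequence (start at column 20) and apply K<->P; O and / stay.
Row 2 as worked: P P K P K O P P K P K O P P K P K O P P
Stitch 7 in working order -> P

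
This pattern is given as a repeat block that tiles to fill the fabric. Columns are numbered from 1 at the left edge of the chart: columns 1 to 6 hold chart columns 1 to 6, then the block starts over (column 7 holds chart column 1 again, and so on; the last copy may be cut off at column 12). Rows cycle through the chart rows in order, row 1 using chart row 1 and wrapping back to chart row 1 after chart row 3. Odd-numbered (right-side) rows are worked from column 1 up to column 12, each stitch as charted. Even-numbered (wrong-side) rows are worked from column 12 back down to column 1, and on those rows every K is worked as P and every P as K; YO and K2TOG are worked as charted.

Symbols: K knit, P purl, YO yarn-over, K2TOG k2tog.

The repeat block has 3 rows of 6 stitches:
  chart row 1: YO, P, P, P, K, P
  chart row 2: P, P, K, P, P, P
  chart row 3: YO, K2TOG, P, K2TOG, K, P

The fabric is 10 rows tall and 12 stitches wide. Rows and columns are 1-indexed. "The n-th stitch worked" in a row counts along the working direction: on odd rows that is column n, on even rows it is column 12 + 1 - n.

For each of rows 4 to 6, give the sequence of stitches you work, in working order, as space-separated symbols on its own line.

Row 4: chart row 1, WS - tiled (columns 1-12): YO P P P K P YO P P P K P; work from column 12 back to 1 with K<->P swapped.
Row 5: chart row 2, RS - tile across columns 1-12 and work as-is.
Row 6: chart row 3, WS - tiled (columns 1-12): YO K2TOG P K2TOG K P YO K2TOG P K2TOG K P; work from column 12 back to 1 with K<->P swapped.

== ROWS AS WORKED ==
K P K K K YO K P K K K YO
P P K P P P P P K P P P
K P K2TOG K K2TOG YO K P K2TOG K K2TOG YO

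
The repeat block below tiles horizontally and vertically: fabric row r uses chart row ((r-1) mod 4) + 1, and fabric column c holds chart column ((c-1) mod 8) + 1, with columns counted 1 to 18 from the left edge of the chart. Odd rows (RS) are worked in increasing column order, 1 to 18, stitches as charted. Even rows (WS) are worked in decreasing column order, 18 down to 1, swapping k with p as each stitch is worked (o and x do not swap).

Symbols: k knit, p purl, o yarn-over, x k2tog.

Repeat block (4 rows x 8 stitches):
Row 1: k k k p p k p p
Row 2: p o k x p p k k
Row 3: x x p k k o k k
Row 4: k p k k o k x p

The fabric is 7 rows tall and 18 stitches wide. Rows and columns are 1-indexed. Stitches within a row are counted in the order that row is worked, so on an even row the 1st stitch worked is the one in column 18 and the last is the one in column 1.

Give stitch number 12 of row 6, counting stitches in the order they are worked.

Stitch:
p

Derivation:
Row 6 uses chart row ((6-1) mod 4)+1 = 2. Row 6 is even, so WS.
Chart row 2 tiled across columns 1-18: p o k x p p k k p o k x p p k k p o
WS: work from column 18 back to column 1 (reverse the tiled row), swapping k<->p (o and x unchanged).
Row 6 as worked: o k p p k k x p o k p p k k x p o k
Counting 12 along the worked row gives p.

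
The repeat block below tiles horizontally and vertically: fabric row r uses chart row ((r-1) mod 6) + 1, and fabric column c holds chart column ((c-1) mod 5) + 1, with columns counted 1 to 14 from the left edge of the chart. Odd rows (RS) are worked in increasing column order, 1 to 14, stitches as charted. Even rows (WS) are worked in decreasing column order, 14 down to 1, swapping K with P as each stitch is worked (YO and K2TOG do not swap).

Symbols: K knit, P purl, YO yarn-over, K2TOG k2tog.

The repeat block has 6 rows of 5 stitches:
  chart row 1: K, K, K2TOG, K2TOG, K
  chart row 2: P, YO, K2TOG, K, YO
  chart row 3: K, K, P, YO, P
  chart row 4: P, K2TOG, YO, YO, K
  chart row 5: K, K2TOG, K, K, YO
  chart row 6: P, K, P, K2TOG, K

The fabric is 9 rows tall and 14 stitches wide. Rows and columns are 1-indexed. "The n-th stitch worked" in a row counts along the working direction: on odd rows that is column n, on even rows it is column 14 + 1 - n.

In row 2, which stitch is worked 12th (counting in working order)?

Row 2: (2-1) mod 6 = 1, so use chart row 2. Even row -> WS.
Chart row 2 tiled across columns 1-14: P YO K2TOG K YO P YO K2TOG K YO P YO K2TOG K
WS row: flip the tiled sequence (start at column 14) and apply K<->P; YO and K2TOG stay.
Row 2 as worked: P K2TOG YO K YO P K2TOG YO K YO P K2TOG YO K
Counting 12 along the worked row gives K2TOG.

Stitch:
K2TOG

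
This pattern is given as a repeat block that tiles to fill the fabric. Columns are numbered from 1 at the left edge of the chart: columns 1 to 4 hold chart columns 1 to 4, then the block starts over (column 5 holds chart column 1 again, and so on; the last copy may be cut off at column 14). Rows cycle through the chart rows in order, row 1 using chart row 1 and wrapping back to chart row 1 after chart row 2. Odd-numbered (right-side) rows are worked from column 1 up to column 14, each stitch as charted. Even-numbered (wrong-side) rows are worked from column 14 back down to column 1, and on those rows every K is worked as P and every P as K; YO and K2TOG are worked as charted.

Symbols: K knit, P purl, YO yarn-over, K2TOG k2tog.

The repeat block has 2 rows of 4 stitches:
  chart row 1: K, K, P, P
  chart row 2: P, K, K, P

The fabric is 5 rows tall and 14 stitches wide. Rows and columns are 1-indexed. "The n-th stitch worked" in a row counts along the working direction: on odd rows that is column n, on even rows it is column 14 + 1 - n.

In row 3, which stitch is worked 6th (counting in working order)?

Row 3 uses chart row ((3-1) mod 2)+1 = 1. Row 3 is odd, so RS.
Chart row 1 tiled across columns 1-14: K K P P K K P P K K P P K K
RS: work column 1 to column 14, symbols as charted — the tiled row is the row as worked.
Stitch 6 in working order -> K

Stitch:
K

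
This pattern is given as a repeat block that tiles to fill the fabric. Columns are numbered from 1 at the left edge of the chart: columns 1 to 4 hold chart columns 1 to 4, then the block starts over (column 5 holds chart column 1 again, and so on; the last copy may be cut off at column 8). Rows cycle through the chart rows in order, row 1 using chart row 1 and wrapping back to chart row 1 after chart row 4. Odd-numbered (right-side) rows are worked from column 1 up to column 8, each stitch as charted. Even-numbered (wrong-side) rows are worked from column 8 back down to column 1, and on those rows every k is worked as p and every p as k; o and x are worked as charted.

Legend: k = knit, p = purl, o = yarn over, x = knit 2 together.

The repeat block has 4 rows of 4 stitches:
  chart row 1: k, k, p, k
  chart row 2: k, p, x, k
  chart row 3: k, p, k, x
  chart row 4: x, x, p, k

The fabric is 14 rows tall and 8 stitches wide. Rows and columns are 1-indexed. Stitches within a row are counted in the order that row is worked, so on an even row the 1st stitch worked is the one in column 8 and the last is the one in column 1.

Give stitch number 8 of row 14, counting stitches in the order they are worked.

For row 14: chart row = ((14-1) mod 4) + 1 = 2; this is a WS (even) row.
Chart row 2 tiled across columns 1-8: k p x k k p x k
WS: work from column 8 back to column 1 (reverse the tiled row), swapping k<->p (o and x unchanged).
Row 14 as worked: p x k p p x k p
Stitch 8 in working order -> p

== STITCH ==
p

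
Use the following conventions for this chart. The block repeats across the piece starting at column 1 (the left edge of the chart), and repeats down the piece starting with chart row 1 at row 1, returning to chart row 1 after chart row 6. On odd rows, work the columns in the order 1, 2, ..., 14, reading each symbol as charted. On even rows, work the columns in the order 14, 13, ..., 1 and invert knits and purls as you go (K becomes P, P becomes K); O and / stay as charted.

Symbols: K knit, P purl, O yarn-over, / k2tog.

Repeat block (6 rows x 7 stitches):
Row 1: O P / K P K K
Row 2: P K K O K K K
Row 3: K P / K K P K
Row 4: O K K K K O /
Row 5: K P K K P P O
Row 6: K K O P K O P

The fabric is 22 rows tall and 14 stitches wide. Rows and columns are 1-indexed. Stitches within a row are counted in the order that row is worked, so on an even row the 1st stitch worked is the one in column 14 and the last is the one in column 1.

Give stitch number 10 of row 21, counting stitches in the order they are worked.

== STITCH ==
/

Derivation:
Row 21 uses chart row ((21-1) mod 6)+1 = 3. Row 21 is odd, so RS.
Chart row 3 tiled across columns 1-14: K P / K K P K K P / K K P K
RS row: no reversal, no swap; stitch n worked = column n.
Stitch 10 in working order -> /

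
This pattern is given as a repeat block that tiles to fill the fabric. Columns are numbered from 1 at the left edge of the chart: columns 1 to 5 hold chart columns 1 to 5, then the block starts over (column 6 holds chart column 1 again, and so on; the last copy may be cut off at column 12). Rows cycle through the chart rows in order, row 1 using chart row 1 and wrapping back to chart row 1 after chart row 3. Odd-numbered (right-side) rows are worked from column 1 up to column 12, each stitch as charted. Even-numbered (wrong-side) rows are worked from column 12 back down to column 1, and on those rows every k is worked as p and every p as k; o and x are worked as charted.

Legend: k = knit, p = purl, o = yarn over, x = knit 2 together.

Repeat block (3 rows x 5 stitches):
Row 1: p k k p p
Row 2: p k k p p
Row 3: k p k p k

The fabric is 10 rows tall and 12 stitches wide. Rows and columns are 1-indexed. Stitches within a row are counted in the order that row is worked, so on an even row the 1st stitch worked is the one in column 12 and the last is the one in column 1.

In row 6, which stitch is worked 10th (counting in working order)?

For row 6: chart row = ((6-1) mod 3) + 1 = 3; this is a WS (even) row.
Chart row 3 tiled across columns 1-12: k p k p k k p k p k k p
WS row: flip the tiled sequence (start at column 12) and apply k<->p; o and x stay.
Row 6 as worked: k p p k p k p p k p k p
Counting 10 along the worked row gives p.

== STITCH ==
p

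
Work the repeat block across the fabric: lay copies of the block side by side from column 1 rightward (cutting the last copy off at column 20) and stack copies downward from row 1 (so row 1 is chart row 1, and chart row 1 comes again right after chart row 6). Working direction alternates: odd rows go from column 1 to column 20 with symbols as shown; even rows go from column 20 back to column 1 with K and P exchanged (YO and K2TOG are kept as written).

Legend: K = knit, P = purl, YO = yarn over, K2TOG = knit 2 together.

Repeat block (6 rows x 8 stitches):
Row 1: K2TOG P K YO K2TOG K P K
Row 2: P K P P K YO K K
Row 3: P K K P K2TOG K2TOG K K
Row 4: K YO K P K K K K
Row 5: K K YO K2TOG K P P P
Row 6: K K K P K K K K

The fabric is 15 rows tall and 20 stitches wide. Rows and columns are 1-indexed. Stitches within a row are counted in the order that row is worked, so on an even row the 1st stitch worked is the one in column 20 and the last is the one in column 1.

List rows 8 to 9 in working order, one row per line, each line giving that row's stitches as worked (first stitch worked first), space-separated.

Result:
K K P K P P YO P K K P K P P YO P K K P K
P K K P K2TOG K2TOG K K P K K P K2TOG K2TOG K K P K K P

Derivation:
Row 8: chart row 2, WS - tiled (columns 1-20): P K P P K YO K K P K P P K YO K K P K P P; work from column 20 back to 1 with K<->P swapped.
Row 9: chart row 3, RS - tile across columns 1-20 and work as-is.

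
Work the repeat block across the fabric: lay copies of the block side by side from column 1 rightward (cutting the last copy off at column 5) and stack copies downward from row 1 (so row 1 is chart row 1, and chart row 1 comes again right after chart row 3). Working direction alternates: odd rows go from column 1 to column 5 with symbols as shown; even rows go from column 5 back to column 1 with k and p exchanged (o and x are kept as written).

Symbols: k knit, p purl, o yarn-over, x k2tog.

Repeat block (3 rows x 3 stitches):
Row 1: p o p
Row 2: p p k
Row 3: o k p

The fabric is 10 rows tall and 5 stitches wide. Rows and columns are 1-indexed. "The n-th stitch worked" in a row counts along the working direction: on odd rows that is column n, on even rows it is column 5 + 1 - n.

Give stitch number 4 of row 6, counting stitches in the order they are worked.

Result:
p

Derivation:
For row 6: chart row = ((6-1) mod 3) + 1 = 3; this is a WS (even) row.
Chart row 3 tiled across columns 1-5: o k p o k
Wrong side: read the tiled row from column 5 down to 1 and exchange k with p (leave o, x).
Row 6 as worked: p o k p o
Counting 4 along the worked row gives p.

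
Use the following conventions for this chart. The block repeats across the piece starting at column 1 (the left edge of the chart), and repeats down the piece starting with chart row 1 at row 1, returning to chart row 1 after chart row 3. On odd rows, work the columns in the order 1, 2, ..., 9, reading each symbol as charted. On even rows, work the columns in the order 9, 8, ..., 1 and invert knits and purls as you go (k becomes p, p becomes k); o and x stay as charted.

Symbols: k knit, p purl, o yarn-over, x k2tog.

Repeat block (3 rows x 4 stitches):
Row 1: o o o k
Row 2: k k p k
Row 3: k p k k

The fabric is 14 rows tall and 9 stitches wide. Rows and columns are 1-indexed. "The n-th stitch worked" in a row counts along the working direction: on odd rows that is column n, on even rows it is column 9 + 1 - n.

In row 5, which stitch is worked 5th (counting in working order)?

For row 5: chart row = ((5-1) mod 3) + 1 = 2; this is a RS (odd) row.
Chart row 2 tiled across columns 1-9: k k p k k k p k k
RS row: no reversal, no swap; stitch n worked = column n.
Counting 5 along the worked row gives k.

== STITCH ==
k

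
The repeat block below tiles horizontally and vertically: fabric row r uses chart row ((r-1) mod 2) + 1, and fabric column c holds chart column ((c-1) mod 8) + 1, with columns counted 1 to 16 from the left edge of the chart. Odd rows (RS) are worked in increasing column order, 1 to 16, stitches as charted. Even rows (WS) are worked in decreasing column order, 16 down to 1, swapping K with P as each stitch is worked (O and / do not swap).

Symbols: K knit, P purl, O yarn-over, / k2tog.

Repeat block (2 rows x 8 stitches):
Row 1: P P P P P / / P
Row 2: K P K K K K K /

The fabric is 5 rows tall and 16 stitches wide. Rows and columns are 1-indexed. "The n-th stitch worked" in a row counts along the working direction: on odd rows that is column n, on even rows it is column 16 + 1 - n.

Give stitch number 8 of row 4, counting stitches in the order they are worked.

Row 4: (4-1) mod 2 = 1, so use chart row 2. Even row -> WS.
Chart row 2 tiled across columns 1-16: K P K K K K K / K P K K K K K /
Wrong side: read the tiled row from column 16 down to 1 and exchange K with P (leave O, /).
Row 4 as worked: / P P P P P K P / P P P P P K P
Stitch 8 in working order -> P

Result:
P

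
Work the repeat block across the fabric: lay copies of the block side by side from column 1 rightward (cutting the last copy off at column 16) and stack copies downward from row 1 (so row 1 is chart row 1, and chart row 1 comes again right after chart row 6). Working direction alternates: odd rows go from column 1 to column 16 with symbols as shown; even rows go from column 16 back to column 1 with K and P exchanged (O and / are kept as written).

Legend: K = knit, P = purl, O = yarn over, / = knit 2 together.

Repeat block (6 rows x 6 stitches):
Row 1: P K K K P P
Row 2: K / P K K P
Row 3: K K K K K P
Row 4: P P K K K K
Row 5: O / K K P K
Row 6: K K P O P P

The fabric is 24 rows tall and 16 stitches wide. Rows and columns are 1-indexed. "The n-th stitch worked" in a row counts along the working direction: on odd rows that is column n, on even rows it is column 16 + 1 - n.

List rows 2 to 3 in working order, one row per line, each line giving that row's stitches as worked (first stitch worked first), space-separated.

Row 2: chart row 2, WS - tiled (columns 1-16): K / P K K P K / P K K P K / P K; work from column 16 back to 1 with K<->P swapped.
Row 3: chart row 3, RS - tile across columns 1-16 and work as-is.

== ROWS AS WORKED ==
P K / P K P P K / P K P P K / P
K K K K K P K K K K K P K K K K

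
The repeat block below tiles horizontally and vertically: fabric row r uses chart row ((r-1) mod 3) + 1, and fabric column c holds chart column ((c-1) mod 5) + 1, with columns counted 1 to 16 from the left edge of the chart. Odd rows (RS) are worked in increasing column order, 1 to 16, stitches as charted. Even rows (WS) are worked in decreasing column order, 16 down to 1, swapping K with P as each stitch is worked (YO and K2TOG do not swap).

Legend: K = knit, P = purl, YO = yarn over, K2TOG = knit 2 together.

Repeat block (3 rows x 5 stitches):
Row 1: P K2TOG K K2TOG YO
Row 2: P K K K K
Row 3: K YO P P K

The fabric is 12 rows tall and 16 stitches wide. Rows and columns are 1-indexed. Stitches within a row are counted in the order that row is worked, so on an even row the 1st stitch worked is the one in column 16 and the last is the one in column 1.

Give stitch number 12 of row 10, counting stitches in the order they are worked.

== STITCH ==
YO

Derivation:
Row 10 uses chart row ((10-1) mod 3)+1 = 1. Row 10 is even, so WS.
Chart row 1 tiled across columns 1-16: P K2TOG K K2TOG YO P K2TOG K K2TOG YO P K2TOG K K2TOG YO P
WS: work from column 16 back to column 1 (reverse the tiled row), swapping K<->P (YO and K2TOG unchanged).
Row 10 as worked: K YO K2TOG P K2TOG K YO K2TOG P K2TOG K YO K2TOG P K2TOG K
Counting 12 along the worked row gives YO.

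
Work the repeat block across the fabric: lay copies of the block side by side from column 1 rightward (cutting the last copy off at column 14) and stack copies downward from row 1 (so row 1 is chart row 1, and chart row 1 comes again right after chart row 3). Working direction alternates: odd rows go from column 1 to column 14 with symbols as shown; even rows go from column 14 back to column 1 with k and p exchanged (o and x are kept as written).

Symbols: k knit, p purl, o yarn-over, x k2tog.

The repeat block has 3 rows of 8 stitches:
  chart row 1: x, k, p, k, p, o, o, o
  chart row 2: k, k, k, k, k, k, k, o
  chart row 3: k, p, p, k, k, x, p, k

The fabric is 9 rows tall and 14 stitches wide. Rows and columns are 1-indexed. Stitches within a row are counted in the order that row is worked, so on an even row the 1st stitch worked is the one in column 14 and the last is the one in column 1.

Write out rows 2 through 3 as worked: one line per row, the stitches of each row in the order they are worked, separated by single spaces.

Row 2: chart row 2, WS - tiled (columns 1-14): k k k k k k k o k k k k k k; work from column 14 back to 1 with k<->p swapped.
Row 3: chart row 3, RS - tile across columns 1-14 and work as-is.

Result:
p p p p p p o p p p p p p p
k p p k k x p k k p p k k x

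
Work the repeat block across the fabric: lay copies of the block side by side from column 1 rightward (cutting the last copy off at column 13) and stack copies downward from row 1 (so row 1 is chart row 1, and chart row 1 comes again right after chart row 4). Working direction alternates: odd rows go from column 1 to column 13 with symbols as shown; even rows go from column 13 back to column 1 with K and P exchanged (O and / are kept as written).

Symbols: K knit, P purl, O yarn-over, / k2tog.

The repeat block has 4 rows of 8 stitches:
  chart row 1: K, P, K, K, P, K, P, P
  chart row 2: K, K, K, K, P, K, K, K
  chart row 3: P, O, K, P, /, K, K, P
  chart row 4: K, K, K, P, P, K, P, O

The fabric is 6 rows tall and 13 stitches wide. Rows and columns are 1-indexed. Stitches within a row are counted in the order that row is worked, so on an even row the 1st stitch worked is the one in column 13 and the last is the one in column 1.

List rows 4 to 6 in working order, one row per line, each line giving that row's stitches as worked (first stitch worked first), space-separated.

== ROWS AS WORKED ==
K K P P P O K P K K P P P
K P K K P K P P K P K K P
K P P P P P P P K P P P P

Derivation:
Row 4: chart row 4, WS - tiled (columns 1-13): K K K P P K P O K K K P P; work from column 13 back to 1 with K<->P swapped.
Row 5: chart row 1, RS - tile across columns 1-13 and work as-is.
Row 6: chart row 2, WS - tiled (columns 1-13): K K K K P K K K K K K K P; work from column 13 back to 1 with K<->P swapped.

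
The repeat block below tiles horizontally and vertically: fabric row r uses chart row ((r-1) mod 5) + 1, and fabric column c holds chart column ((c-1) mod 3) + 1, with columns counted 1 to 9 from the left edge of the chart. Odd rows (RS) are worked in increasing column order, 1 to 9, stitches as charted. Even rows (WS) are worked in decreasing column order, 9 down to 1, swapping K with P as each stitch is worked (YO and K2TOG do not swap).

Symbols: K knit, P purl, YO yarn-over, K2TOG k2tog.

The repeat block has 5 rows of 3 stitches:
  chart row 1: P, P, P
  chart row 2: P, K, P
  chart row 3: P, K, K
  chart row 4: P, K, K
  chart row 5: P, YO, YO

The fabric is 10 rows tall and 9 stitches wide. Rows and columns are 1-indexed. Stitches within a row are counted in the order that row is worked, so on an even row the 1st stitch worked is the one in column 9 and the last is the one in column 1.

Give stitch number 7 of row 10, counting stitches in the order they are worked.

For row 10: chart row = ((10-1) mod 5) + 1 = 5; this is a WS (even) row.
Chart row 5 tiled across columns 1-9: P YO YO P YO YO P YO YO
WS row: flip the tiled sequence (start at column 9) and apply K<->P; YO and K2TOG stay.
Row 10 as worked: YO YO K YO YO K YO YO K
The 7th stitch worked is YO.

Stitch:
YO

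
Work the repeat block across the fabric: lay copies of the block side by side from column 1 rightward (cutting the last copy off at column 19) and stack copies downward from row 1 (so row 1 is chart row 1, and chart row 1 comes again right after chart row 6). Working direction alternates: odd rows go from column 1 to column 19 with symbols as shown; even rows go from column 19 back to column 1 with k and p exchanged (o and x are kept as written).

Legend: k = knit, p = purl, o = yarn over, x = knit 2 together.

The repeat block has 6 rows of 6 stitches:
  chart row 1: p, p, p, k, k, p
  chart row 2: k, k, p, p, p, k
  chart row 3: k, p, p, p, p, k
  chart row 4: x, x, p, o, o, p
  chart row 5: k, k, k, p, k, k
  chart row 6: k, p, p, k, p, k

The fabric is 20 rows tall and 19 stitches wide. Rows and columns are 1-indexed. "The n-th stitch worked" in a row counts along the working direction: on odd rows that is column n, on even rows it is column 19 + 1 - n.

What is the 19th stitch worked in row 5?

Result:
k

Derivation:
For row 5: chart row = ((5-1) mod 6) + 1 = 5; this is a RS (odd) row.
Chart row 5 tiled across columns 1-19: k k k p k k k k k p k k k k k p k k k
RS row: no reversal, no swap; stitch n worked = column n.
The 19th stitch worked is k.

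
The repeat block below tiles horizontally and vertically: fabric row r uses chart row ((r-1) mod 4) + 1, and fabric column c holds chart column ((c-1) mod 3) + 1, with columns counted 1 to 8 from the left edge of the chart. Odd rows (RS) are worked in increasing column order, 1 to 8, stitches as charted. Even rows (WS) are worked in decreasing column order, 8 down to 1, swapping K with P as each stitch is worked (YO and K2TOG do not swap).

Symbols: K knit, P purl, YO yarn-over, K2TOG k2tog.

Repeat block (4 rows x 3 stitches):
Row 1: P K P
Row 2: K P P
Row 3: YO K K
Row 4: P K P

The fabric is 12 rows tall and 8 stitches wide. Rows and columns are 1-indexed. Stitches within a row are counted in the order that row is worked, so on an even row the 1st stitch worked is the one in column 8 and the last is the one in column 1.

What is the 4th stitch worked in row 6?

== STITCH ==
K

Derivation:
Row 6 uses chart row ((6-1) mod 4)+1 = 2. Row 6 is even, so WS.
Chart row 2 tiled across columns 1-8: K P P K P P K P
WS: work from column 8 back to column 1 (reverse the tiled row), swapping K<->P (YO and K2TOG unchanged).
Row 6 as worked: K P K K P K K P
Stitch 4 in working order -> K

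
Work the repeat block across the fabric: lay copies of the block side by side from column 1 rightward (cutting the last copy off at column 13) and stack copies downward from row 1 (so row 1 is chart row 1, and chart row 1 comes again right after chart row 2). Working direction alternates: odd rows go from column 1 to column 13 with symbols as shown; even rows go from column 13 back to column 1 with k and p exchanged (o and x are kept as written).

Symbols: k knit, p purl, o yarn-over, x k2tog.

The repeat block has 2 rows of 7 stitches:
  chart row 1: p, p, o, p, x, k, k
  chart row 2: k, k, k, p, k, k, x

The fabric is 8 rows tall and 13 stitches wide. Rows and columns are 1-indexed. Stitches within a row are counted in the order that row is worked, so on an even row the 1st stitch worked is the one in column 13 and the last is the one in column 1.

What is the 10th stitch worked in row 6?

Row 6: (6-1) mod 2 = 1, so use chart row 2. Even row -> WS.
Chart row 2 tiled across columns 1-13: k k k p k k x k k k p k k
WS: work from column 13 back to column 1 (reverse the tiled row), swapping k<->p (o and x unchanged).
Row 6 as worked: p p k p p p x p p k p p p
Stitch 10 in working order -> k

== STITCH ==
k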